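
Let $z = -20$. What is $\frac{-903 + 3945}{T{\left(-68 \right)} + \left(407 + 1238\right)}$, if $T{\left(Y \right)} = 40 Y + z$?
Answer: $- \frac{1014}{365} \approx -2.7781$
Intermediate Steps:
$T{\left(Y \right)} = -20 + 40 Y$ ($T{\left(Y \right)} = 40 Y - 20 = -20 + 40 Y$)
$\frac{-903 + 3945}{T{\left(-68 \right)} + \left(407 + 1238\right)} = \frac{-903 + 3945}{\left(-20 + 40 \left(-68\right)\right) + \left(407 + 1238\right)} = \frac{3042}{\left(-20 - 2720\right) + 1645} = \frac{3042}{-2740 + 1645} = \frac{3042}{-1095} = 3042 \left(- \frac{1}{1095}\right) = - \frac{1014}{365}$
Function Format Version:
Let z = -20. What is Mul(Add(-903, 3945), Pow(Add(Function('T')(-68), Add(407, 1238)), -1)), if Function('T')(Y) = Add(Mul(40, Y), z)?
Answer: Rational(-1014, 365) ≈ -2.7781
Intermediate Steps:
Function('T')(Y) = Add(-20, Mul(40, Y)) (Function('T')(Y) = Add(Mul(40, Y), -20) = Add(-20, Mul(40, Y)))
Mul(Add(-903, 3945), Pow(Add(Function('T')(-68), Add(407, 1238)), -1)) = Mul(Add(-903, 3945), Pow(Add(Add(-20, Mul(40, -68)), Add(407, 1238)), -1)) = Mul(3042, Pow(Add(Add(-20, -2720), 1645), -1)) = Mul(3042, Pow(Add(-2740, 1645), -1)) = Mul(3042, Pow(-1095, -1)) = Mul(3042, Rational(-1, 1095)) = Rational(-1014, 365)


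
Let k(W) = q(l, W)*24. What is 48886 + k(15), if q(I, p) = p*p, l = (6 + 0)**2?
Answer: 54286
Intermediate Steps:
l = 36 (l = 6**2 = 36)
q(I, p) = p**2
k(W) = 24*W**2 (k(W) = W**2*24 = 24*W**2)
48886 + k(15) = 48886 + 24*15**2 = 48886 + 24*225 = 48886 + 5400 = 54286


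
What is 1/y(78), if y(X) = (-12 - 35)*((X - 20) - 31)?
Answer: -1/1269 ≈ -0.00078802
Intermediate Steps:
y(X) = 2397 - 47*X (y(X) = -47*((-20 + X) - 31) = -47*(-51 + X) = 2397 - 47*X)
1/y(78) = 1/(2397 - 47*78) = 1/(2397 - 3666) = 1/(-1269) = -1/1269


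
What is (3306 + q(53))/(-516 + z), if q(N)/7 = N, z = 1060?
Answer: 3677/544 ≈ 6.7592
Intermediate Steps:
q(N) = 7*N
(3306 + q(53))/(-516 + z) = (3306 + 7*53)/(-516 + 1060) = (3306 + 371)/544 = 3677*(1/544) = 3677/544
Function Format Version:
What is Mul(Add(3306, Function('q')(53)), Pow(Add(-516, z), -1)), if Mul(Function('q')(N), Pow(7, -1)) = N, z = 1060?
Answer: Rational(3677, 544) ≈ 6.7592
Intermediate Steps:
Function('q')(N) = Mul(7, N)
Mul(Add(3306, Function('q')(53)), Pow(Add(-516, z), -1)) = Mul(Add(3306, Mul(7, 53)), Pow(Add(-516, 1060), -1)) = Mul(Add(3306, 371), Pow(544, -1)) = Mul(3677, Rational(1, 544)) = Rational(3677, 544)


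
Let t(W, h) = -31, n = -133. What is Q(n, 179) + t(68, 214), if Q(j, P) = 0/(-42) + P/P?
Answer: -30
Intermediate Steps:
Q(j, P) = 1 (Q(j, P) = 0*(-1/42) + 1 = 0 + 1 = 1)
Q(n, 179) + t(68, 214) = 1 - 31 = -30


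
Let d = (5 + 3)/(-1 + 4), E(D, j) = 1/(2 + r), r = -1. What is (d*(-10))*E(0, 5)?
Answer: -80/3 ≈ -26.667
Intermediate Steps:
E(D, j) = 1 (E(D, j) = 1/(2 - 1) = 1/1 = 1)
d = 8/3 ≈ 2.6667
(d*(-10))*E(0, 5) = ((8/3)*(-10))*1 = -80/3*1 = -80/3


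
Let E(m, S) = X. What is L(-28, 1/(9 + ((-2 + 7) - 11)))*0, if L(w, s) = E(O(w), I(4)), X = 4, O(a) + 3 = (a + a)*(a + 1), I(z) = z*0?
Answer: 0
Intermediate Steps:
I(z) = 0
O(a) = -3 + 2*a*(1 + a) (O(a) = -3 + (a + a)*(a + 1) = -3 + (2*a)*(1 + a) = -3 + 2*a*(1 + a))
E(m, S) = 4
L(w, s) = 4
L(-28, 1/(9 + ((-2 + 7) - 11)))*0 = 4*0 = 0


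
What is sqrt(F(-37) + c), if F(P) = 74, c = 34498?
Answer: 2*sqrt(8643) ≈ 185.94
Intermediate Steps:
sqrt(F(-37) + c) = sqrt(74 + 34498) = sqrt(34572) = 2*sqrt(8643)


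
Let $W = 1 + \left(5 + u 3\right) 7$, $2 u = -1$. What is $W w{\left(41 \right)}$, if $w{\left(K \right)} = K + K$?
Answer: $2091$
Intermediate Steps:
$u = - \frac{1}{2}$ ($u = \frac{1}{2} \left(-1\right) = - \frac{1}{2} \approx -0.5$)
$w{\left(K \right)} = 2 K$
$W = \frac{51}{2}$ ($W = 1 + \left(5 - \frac{3}{2}\right) 7 = 1 + \frac{7}{2} \cdot 7 = 1 + \frac{49}{2} = \frac{51}{2} \approx 25.5$)
$W w{\left(41 \right)} = \frac{51 \cdot 2 \cdot 41}{2} = \frac{51}{2} \cdot 82 = 2091$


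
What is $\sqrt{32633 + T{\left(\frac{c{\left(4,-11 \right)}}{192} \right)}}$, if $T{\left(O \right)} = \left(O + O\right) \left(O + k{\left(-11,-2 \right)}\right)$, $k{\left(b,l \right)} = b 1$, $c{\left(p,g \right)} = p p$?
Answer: $\frac{\sqrt{4698890}}{12} \approx 180.64$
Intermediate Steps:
$c{\left(p,g \right)} = p^{2}$
$k{\left(b,l \right)} = b$
$T{\left(O \right)} = 2 O \left(-11 + O\right)$ ($T{\left(O \right)} = \left(O + O\right) \left(O - 11\right) = 2 O \left(-11 + O\right)$)
$\sqrt{32633 + T{\left(\frac{c{\left(4,-11 \right)}}{192} \right)}} = \sqrt{32633 + 2 \frac{4^{2}}{192} \left(-11 + \frac{4^{2}}{192}\right)} = \sqrt{32633 + 2 \cdot 16 \cdot \frac{1}{192} \left(-11 + 16 \cdot \frac{1}{192}\right)} = \sqrt{32633 + 2 \cdot \frac{1}{12} \left(-11 + \frac{1}{12}\right)} = \sqrt{32633 + 2 \cdot \frac{1}{12} \left(- \frac{131}{12}\right)} = \sqrt{32633 - \frac{131}{72}} = \sqrt{\frac{2349445}{72}} = \frac{\sqrt{4698890}}{12}$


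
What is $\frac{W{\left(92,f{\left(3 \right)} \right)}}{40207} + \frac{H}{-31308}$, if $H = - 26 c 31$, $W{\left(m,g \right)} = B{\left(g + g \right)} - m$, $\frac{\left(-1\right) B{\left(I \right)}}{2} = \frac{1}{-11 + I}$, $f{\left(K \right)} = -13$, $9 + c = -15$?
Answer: $- \frac{2406982126}{3881302331} \approx -0.62015$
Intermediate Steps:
$c = -24$ ($c = -9 - 15 = -24$)
$B{\left(I \right)} = - \frac{2}{-11 + I}$
$W{\left(m,g \right)} = - m - \frac{2}{-11 + 2 g}$ ($W{\left(m,g \right)} = - \frac{2}{-11 + \left(g + g\right)} - m = - \frac{2}{-11 + 2 g} - m = - m - \frac{2}{-11 + 2 g}$)
$H = 19344$ ($H = \left(-26\right) \left(-24\right) 31 = 624 \cdot 31 = 19344$)
$\frac{W{\left(92,f{\left(3 \right)} \right)}}{40207} + \frac{H}{-31308} = \frac{\frac{1}{-11 + 2 \left(-13\right)} \left(-2 - 92 \left(-11 + 2 \left(-13\right)\right)\right)}{40207} + \frac{19344}{-31308} = \frac{-2 - 92 \left(-11 - 26\right)}{-11 - 26} \cdot \frac{1}{40207} + 19344 \left(- \frac{1}{31308}\right) = \frac{-2 - 92 \left(-37\right)}{-37} \cdot \frac{1}{40207} - \frac{1612}{2609} = - \frac{-2 + 3404}{37} \cdot \frac{1}{40207} - \frac{1612}{2609} = \left(- \frac{1}{37}\right) 3402 \cdot \frac{1}{40207} - \frac{1612}{2609} = \left(- \frac{3402}{37}\right) \frac{1}{40207} - \frac{1612}{2609} = - \frac{3402}{1487659} - \frac{1612}{2609} = - \frac{2406982126}{3881302331}$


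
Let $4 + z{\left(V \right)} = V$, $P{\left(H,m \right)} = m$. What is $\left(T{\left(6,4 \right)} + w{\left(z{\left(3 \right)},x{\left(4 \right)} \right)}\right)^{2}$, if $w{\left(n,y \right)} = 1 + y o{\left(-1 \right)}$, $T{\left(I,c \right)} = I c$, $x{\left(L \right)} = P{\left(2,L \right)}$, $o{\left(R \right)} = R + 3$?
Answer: $1089$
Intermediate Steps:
$o{\left(R \right)} = 3 + R$
$x{\left(L \right)} = L$
$z{\left(V \right)} = -4 + V$
$w{\left(n,y \right)} = 1 + 2 y$ ($w{\left(n,y \right)} = 1 + y \left(3 - 1\right) = 1 + y 2 = 1 + 2 y$)
$\left(T{\left(6,4 \right)} + w{\left(z{\left(3 \right)},x{\left(4 \right)} \right)}\right)^{2} = \left(6 \cdot 4 + \left(1 + 2 \cdot 4\right)\right)^{2} = \left(24 + \left(1 + 8\right)\right)^{2} = \left(24 + 9\right)^{2} = 33^{2} = 1089$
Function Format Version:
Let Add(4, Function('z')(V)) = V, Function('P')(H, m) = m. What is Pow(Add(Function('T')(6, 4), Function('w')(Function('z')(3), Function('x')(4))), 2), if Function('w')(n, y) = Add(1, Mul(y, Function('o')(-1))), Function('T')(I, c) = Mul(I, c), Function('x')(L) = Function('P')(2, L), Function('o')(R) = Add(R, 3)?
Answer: 1089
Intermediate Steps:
Function('o')(R) = Add(3, R)
Function('x')(L) = L
Function('z')(V) = Add(-4, V)
Function('w')(n, y) = Add(1, Mul(2, y)) (Function('w')(n, y) = Add(1, Mul(y, Add(3, -1))) = Add(1, Mul(y, 2)) = Add(1, Mul(2, y)))
Pow(Add(Function('T')(6, 4), Function('w')(Function('z')(3), Function('x')(4))), 2) = Pow(Add(Mul(6, 4), Add(1, Mul(2, 4))), 2) = Pow(Add(24, Add(1, 8)), 2) = Pow(Add(24, 9), 2) = Pow(33, 2) = 1089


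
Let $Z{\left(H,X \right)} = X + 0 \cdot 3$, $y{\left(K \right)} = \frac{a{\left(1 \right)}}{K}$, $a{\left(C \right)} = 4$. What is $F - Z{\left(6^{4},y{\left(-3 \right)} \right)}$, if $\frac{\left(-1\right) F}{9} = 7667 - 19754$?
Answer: $\frac{326353}{3} \approx 1.0878 \cdot 10^{5}$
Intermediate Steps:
$F = 108783$ ($F = - 9 \left(7667 - 19754\right) = \left(-9\right) \left(-12087\right) = 108783$)
$y{\left(K \right)} = \frac{4}{K}$
$Z{\left(H,X \right)} = X$ ($Z{\left(H,X \right)} = X + 0 = X$)
$F - Z{\left(6^{4},y{\left(-3 \right)} \right)} = 108783 - \frac{4}{-3} = 108783 - 4 \left(- \frac{1}{3}\right) = 108783 - - \frac{4}{3} = 108783 + \frac{4}{3} = \frac{326353}{3}$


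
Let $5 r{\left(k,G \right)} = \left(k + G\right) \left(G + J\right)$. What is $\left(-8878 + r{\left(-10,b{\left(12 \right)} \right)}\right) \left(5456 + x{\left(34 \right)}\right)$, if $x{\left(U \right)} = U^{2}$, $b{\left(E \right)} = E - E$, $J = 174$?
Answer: $-61002312$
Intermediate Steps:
$b{\left(E \right)} = 0$
$r{\left(k,G \right)} = \frac{\left(174 + G\right) \left(G + k\right)}{5}$ ($r{\left(k,G \right)} = \frac{\left(k + G\right) \left(G + 174\right)}{5} = \frac{\left(G + k\right) \left(174 + G\right)}{5} = \frac{\left(174 + G\right) \left(G + k\right)}{5}$)
$\left(-8878 + r{\left(-10,b{\left(12 \right)} \right)}\right) \left(5456 + x{\left(34 \right)}\right) = \left(-8878 + \left(\frac{0^{2}}{5} + \frac{174}{5} \cdot 0 + \frac{174}{5} \left(-10\right) + \frac{1}{5} \cdot 0 \left(-10\right)\right)\right) \left(5456 + 34^{2}\right) = \left(-8878 + \left(\frac{1}{5} \cdot 0 + 0 - 348 + 0\right)\right) \left(5456 + 1156\right) = \left(-8878 + \left(0 + 0 - 348 + 0\right)\right) 6612 = \left(-8878 - 348\right) 6612 = \left(-9226\right) 6612 = -61002312$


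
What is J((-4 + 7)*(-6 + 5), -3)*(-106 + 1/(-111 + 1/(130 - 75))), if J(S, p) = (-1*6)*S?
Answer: -5823711/3052 ≈ -1908.2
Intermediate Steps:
J(S, p) = -6*S
J((-4 + 7)*(-6 + 5), -3)*(-106 + 1/(-111 + 1/(130 - 75))) = (-6*(-4 + 7)*(-6 + 5))*(-106 + 1/(-111 + 1/(130 - 75))) = (-18*(-1))*(-106 + 1/(-111 + 1/55)) = (-6*(-3))*(-106 + 1/(-111 + 1/55)) = 18*(-106 + 1/(-6104/55)) = 18*(-106 - 55/6104) = 18*(-647079/6104) = -5823711/3052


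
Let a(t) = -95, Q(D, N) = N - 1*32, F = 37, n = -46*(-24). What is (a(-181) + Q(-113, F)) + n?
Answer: 1014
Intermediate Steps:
n = 1104
Q(D, N) = -32 + N (Q(D, N) = N - 32 = -32 + N)
(a(-181) + Q(-113, F)) + n = (-95 + (-32 + 37)) + 1104 = (-95 + 5) + 1104 = -90 + 1104 = 1014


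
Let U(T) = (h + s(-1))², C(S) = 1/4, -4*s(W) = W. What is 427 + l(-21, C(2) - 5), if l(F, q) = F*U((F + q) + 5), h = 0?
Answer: 6811/16 ≈ 425.69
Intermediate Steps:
s(W) = -W/4
C(S) = ¼
U(T) = 1/16 (U(T) = (0 - ¼*(-1))² = (0 + ¼)² = (¼)² = 1/16)
l(F, q) = F/16 (l(F, q) = F*(1/16) = F/16)
427 + l(-21, C(2) - 5) = 427 + (1/16)*(-21) = 427 - 21/16 = 6811/16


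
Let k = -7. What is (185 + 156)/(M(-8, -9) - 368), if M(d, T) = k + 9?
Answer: -341/366 ≈ -0.93169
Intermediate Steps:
M(d, T) = 2 (M(d, T) = -7 + 9 = 2)
(185 + 156)/(M(-8, -9) - 368) = (185 + 156)/(2 - 368) = 341/(-366) = 341*(-1/366) = -341/366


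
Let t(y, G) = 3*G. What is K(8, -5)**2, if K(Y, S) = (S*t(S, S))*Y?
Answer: 360000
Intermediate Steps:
K(Y, S) = 3*Y*S**2 (K(Y, S) = (S*(3*S))*Y = (3*S**2)*Y = 3*Y*S**2)
K(8, -5)**2 = (3*8*(-5)**2)**2 = (3*8*25)**2 = 600**2 = 360000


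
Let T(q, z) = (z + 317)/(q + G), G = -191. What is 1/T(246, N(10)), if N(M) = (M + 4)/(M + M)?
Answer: 550/3177 ≈ 0.17312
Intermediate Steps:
N(M) = (4 + M)/(2*M) (N(M) = (4 + M)/((2*M)) = (4 + M)*(1/(2*M)) = (4 + M)/(2*M))
T(q, z) = (317 + z)/(-191 + q) (T(q, z) = (z + 317)/(q - 191) = (317 + z)/(-191 + q))
1/T(246, N(10)) = 1/((317 + (½)*(4 + 10)/10)/(-191 + 246)) = 1/((317 + (½)*(⅒)*14)/55) = 1/((317 + 7/10)/55) = 1/((1/55)*(3177/10)) = 1/(3177/550) = 550/3177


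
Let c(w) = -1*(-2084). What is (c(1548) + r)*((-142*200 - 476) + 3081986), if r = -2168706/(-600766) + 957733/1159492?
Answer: 1110392991582146430645/174145842718 ≈ 6.3762e+9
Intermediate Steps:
r = 1544985340415/348291685436 (r = -2168706*(-1/600766) + 957733*(1/1159492) = 1084353/300383 + 957733/1159492 = 1544985340415/348291685436 ≈ 4.4359)
c(w) = 2084
(c(1548) + r)*((-142*200 - 476) + 3081986) = (2084 + 1544985340415/348291685436)*((-142*200 - 476) + 3081986) = 727384857789039*((-28400 - 476) + 3081986)/348291685436 = 727384857789039*(-28876 + 3081986)/348291685436 = (727384857789039/348291685436)*3053110 = 1110392991582146430645/174145842718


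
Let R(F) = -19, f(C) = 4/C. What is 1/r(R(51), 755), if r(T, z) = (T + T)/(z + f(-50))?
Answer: -18873/950 ≈ -19.866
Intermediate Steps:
r(T, z) = 2*T/(-2/25 + z) (r(T, z) = (T + T)/(z + 4/(-50)) = (2*T)/(z + 4*(-1/50)) = (2*T)/(z - 2/25) = (2*T)/(-2/25 + z) = 2*T/(-2/25 + z))
1/r(R(51), 755) = 1/(50*(-19)/(-2 + 25*755)) = 1/(50*(-19)/(-2 + 18875)) = 1/(50*(-19)/18873) = 1/(50*(-19)*(1/18873)) = 1/(-950/18873) = -18873/950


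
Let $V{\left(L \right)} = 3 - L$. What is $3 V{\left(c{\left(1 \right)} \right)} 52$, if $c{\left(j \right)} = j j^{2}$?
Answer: $312$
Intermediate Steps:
$c{\left(j \right)} = j^{3}$
$3 V{\left(c{\left(1 \right)} \right)} 52 = 3 \left(3 - 1^{3}\right) 52 = 3 \left(3 - 1\right) 52 = 3 \cdot 2 \cdot 52 = 3 \cdot 104 = 312$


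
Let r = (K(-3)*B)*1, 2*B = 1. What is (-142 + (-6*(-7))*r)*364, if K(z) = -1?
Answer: -59332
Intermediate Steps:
B = ½ (B = (½)*1 = ½ ≈ 0.50000)
r = -½ (r = -1*½*1 = -½*1 = -½ ≈ -0.50000)
(-142 + (-6*(-7))*r)*364 = (-142 - 6*(-7)*(-½))*364 = (-142 + 42*(-½))*364 = (-142 - 21)*364 = -163*364 = -59332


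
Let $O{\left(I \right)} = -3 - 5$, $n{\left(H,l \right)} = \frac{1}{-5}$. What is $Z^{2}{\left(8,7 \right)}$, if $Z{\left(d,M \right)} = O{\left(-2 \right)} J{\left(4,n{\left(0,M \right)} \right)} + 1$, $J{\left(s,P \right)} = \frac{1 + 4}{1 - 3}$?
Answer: $441$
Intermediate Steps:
$n{\left(H,l \right)} = - \frac{1}{5}$
$J{\left(s,P \right)} = - \frac{5}{2}$ ($J{\left(s,P \right)} = \frac{5}{-2} = 5 \left(- \frac{1}{2}\right) = - \frac{5}{2}$)
$O{\left(I \right)} = -8$ ($O{\left(I \right)} = -3 - 5 = -8$)
$Z{\left(d,M \right)} = 21$ ($Z{\left(d,M \right)} = \left(-8\right) \left(- \frac{5}{2}\right) + 1 = 20 + 1 = 21$)
$Z^{2}{\left(8,7 \right)} = 21^{2} = 441$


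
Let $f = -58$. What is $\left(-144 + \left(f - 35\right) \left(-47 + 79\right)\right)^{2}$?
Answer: $9734400$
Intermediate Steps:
$\left(-144 + \left(f - 35\right) \left(-47 + 79\right)\right)^{2} = \left(-144 + \left(-58 - 35\right) \left(-47 + 79\right)\right)^{2} = \left(-144 - 2976\right)^{2} = \left(-3120\right)^{2} = 9734400$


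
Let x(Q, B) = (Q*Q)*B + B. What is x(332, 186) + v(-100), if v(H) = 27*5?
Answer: 20501985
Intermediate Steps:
v(H) = 135
x(Q, B) = B + B*Q² (x(Q, B) = Q²*B + B = B*Q² + B = B + B*Q²)
x(332, 186) + v(-100) = 186*(1 + 332²) + 135 = 186*(1 + 110224) + 135 = 186*110225 + 135 = 20501850 + 135 = 20501985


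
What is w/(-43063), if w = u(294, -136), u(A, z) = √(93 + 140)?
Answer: -√233/43063 ≈ -0.00035447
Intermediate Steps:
u(A, z) = √233
w = √233 ≈ 15.264
w/(-43063) = √233/(-43063) = √233*(-1/43063) = -√233/43063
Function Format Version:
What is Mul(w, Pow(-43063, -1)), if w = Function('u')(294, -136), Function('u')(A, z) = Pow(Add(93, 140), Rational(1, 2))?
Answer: Mul(Rational(-1, 43063), Pow(233, Rational(1, 2))) ≈ -0.00035447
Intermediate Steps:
Function('u')(A, z) = Pow(233, Rational(1, 2))
w = Pow(233, Rational(1, 2)) ≈ 15.264
Mul(w, Pow(-43063, -1)) = Mul(Pow(233, Rational(1, 2)), Pow(-43063, -1)) = Mul(Pow(233, Rational(1, 2)), Rational(-1, 43063)) = Mul(Rational(-1, 43063), Pow(233, Rational(1, 2)))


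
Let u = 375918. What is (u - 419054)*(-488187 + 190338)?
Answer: 12848014464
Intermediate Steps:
(u - 419054)*(-488187 + 190338) = (375918 - 419054)*(-488187 + 190338) = -43136*(-297849) = 12848014464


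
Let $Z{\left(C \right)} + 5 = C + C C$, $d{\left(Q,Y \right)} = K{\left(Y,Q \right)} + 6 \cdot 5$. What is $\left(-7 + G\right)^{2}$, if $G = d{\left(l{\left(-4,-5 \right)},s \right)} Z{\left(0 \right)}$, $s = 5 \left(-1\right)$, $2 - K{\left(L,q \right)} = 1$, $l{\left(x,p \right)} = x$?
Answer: $26244$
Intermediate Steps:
$K{\left(L,q \right)} = 1$ ($K{\left(L,q \right)} = 2 - 1 = 1$)
$s = -5$
$d{\left(Q,Y \right)} = 31$ ($d{\left(Q,Y \right)} = 1 + 6 \cdot 5 = 1 + 30 = 31$)
$Z{\left(C \right)} = -5 + C + C^{2}$ ($Z{\left(C \right)} = -5 + \left(C + C C\right) = -5 + \left(C + C^{2}\right) = -5 + C + C^{2}$)
$G = -155$ ($G = 31 \left(-5 + 0 + 0^{2}\right) = 31 \left(-5 + 0 + 0\right) = 31 \left(-5\right) = -155$)
$\left(-7 + G\right)^{2} = \left(-7 - 155\right)^{2} = \left(-162\right)^{2} = 26244$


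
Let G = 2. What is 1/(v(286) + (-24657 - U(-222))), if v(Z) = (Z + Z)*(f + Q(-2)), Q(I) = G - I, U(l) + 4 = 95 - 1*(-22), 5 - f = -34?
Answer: -1/174 ≈ -0.0057471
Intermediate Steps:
f = 39 (f = 5 - 1*(-34) = 5 + 34 = 39)
U(l) = 113 (U(l) = -4 + (95 - 1*(-22)) = -4 + (95 + 22) = -4 + 117 = 113)
Q(I) = 2 - I
v(Z) = 86*Z (v(Z) = (Z + Z)*(39 + (2 - 1*(-2))) = (2*Z)*(39 + (2 + 2)) = (2*Z)*(39 + 4) = (2*Z)*43 = 86*Z)
1/(v(286) + (-24657 - U(-222))) = 1/(86*286 + (-24657 - 1*113)) = 1/(24596 + (-24657 - 113)) = 1/(24596 - 24770) = 1/(-174) = -1/174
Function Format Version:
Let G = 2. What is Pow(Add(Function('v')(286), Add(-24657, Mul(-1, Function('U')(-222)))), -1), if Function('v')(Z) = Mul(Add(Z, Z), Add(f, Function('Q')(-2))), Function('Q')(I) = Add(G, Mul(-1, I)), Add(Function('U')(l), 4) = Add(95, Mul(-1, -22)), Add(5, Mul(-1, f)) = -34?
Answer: Rational(-1, 174) ≈ -0.0057471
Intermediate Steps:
f = 39 (f = Add(5, Mul(-1, -34)) = Add(5, 34) = 39)
Function('U')(l) = 113 (Function('U')(l) = Add(-4, Add(95, Mul(-1, -22))) = Add(-4, Add(95, 22)) = Add(-4, 117) = 113)
Function('Q')(I) = Add(2, Mul(-1, I))
Function('v')(Z) = Mul(86, Z) (Function('v')(Z) = Mul(Add(Z, Z), Add(39, Add(2, Mul(-1, -2)))) = Mul(Mul(2, Z), Add(39, Add(2, 2))) = Mul(Mul(2, Z), Add(39, 4)) = Mul(Mul(2, Z), 43) = Mul(86, Z))
Pow(Add(Function('v')(286), Add(-24657, Mul(-1, Function('U')(-222)))), -1) = Pow(Add(Mul(86, 286), Add(-24657, Mul(-1, 113))), -1) = Pow(Add(24596, Add(-24657, -113)), -1) = Pow(Add(24596, -24770), -1) = Pow(-174, -1) = Rational(-1, 174)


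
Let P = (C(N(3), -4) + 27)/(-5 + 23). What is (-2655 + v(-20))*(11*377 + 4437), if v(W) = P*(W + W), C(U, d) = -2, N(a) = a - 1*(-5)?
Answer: -209406680/9 ≈ -2.3267e+7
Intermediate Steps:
N(a) = 5 + a (N(a) = a + 5 = 5 + a)
P = 25/18 (P = (-2 + 27)/(-5 + 23) = 25/18 ≈ 1.3889)
v(W) = 25*W/9 (v(W) = 25*(W + W)/18 = 25*(2*W)/18 = 25*W/9)
(-2655 + v(-20))*(11*377 + 4437) = (-2655 + (25/9)*(-20))*(11*377 + 4437) = (-2655 - 500/9)*(4147 + 4437) = -24395/9*8584 = -209406680/9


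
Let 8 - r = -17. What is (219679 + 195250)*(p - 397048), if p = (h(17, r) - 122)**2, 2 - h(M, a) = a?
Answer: -156022847367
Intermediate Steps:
r = 25 (r = 8 - 1*(-17) = 8 + 17 = 25)
h(M, a) = 2 - a
p = 21025 (p = ((2 - 1*25) - 122)**2 = ((2 - 25) - 122)**2 = (-23 - 122)**2 = (-145)**2 = 21025)
(219679 + 195250)*(p - 397048) = (219679 + 195250)*(21025 - 397048) = 414929*(-376023) = -156022847367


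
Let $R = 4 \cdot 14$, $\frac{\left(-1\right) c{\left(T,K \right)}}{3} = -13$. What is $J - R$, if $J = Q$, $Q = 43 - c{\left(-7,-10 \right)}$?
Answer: $-52$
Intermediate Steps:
$c{\left(T,K \right)} = 39$ ($c{\left(T,K \right)} = \left(-3\right) \left(-13\right) = 39$)
$R = 56$
$Q = 4$ ($Q = 43 - 39 = 4$)
$J = 4$
$J - R = 4 - 56 = -52$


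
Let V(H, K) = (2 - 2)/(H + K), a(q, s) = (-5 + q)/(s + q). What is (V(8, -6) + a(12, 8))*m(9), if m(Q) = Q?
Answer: 63/20 ≈ 3.1500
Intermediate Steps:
a(q, s) = (-5 + q)/(q + s)
V(H, K) = 0 (V(H, K) = 0/(H + K) = 0)
(V(8, -6) + a(12, 8))*m(9) = (0 + (-5 + 12)/(12 + 8))*9 = (0 + 7/20)*9 = (7/20)*9 = 63/20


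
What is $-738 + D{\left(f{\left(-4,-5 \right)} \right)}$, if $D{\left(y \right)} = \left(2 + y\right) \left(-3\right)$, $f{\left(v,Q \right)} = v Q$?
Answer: $-804$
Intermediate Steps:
$f{\left(v,Q \right)} = Q v$
$D{\left(y \right)} = -6 - 3 y$
$-738 + D{\left(f{\left(-4,-5 \right)} \right)} = -738 - \left(6 + 3 \left(\left(-5\right) \left(-4\right)\right)\right) = -738 - 66 = -804$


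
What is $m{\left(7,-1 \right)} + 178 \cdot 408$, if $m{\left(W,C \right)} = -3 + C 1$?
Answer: $72620$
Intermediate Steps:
$m{\left(W,C \right)} = -3 + C$
$m{\left(7,-1 \right)} + 178 \cdot 408 = \left(-3 - 1\right) + 178 \cdot 408 = -4 + 72624 = 72620$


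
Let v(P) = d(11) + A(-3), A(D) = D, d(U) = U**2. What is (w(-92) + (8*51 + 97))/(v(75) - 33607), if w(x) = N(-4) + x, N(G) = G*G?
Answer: -143/11163 ≈ -0.012810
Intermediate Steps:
N(G) = G**2
v(P) = 118 (v(P) = 11**2 - 3 = 121 - 3 = 118)
w(x) = 16 + x (w(x) = (-4)**2 + x = 16 + x)
(w(-92) + (8*51 + 97))/(v(75) - 33607) = ((16 - 92) + (8*51 + 97))/(118 - 33607) = (-76 + (408 + 97))/(-33489) = (-76 + 505)*(-1/33489) = 429*(-1/33489) = -143/11163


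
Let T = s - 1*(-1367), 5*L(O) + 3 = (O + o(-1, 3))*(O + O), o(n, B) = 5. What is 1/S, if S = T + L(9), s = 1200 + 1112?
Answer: 5/18644 ≈ 0.00026818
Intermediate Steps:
s = 2312
L(O) = -3/5 + 2*O*(5 + O)/5 (L(O) = -3/5 + ((O + 5)*(O + O))/5 = -3/5 + ((5 + O)*(2*O))/5 = -3/5 + (2*O*(5 + O))/5 = -3/5 + 2*O*(5 + O)/5)
T = 3679 (T = 2312 - 1*(-1367) = 2312 + 1367 = 3679)
S = 18644/5 (S = 3679 + (-3/5 + 2*9 + (2/5)*9**2) = 3679 + (-3/5 + 18 + (2/5)*81) = 3679 + (-3/5 + 18 + 162/5) = 3679 + 249/5 = 18644/5 ≈ 3728.8)
1/S = 1/(18644/5) = 5/18644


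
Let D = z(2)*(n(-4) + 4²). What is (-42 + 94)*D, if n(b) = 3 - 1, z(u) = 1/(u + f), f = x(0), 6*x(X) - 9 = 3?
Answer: 234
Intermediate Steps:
x(X) = 2 (x(X) = 3/2 + (⅙)*3 = 3/2 + ½ = 2)
f = 2
z(u) = 1/(2 + u) (z(u) = 1/(u + 2) = 1/(2 + u))
n(b) = 2
D = 9/2 (D = (2 + 4²)/(2 + 2) = (2 + 16)/4 = (¼)*18 = 9/2 ≈ 4.5000)
(-42 + 94)*D = (-42 + 94)*(9/2) = 52*(9/2) = 234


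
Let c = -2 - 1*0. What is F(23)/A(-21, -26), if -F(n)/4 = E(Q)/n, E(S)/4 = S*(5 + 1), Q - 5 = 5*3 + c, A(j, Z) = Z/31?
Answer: 26784/299 ≈ 89.579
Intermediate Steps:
c = -2 (c = -2 + 0 = -2)
A(j, Z) = Z/31 (A(j, Z) = Z*(1/31) = Z/31)
Q = 18 (Q = 5 + (5*3 - 2) = 5 + (15 - 2) = 5 + 13 = 18)
E(S) = 24*S (E(S) = 4*(S*(5 + 1)) = 4*(S*6) = 4*(6*S) = 24*S)
F(n) = -1728/n (F(n) = -4*24*18/n = -1728/n)
F(23)/A(-21, -26) = (-1728/23)/(((1/31)*(-26))) = (-1728*1/23)/(-26/31) = -1728/23*(-31/26) = 26784/299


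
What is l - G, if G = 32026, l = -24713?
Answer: -56739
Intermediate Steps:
l - G = -24713 - 1*32026 = -24713 - 32026 = -56739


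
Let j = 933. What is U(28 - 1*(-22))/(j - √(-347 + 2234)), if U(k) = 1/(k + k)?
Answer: 311/28953400 + √1887/86860200 ≈ 1.1242e-5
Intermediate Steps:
U(k) = 1/(2*k)
U(28 - 1*(-22))/(j - √(-347 + 2234)) = (1/(2*(28 - 1*(-22))))/(933 - √(-347 + 2234)) = (1/(2*(28 + 22)))/(933 - √1887) = ((½)/50)/(933 - √1887) = ((½)*(1/50))/(933 - √1887) = 1/(100*(933 - √1887))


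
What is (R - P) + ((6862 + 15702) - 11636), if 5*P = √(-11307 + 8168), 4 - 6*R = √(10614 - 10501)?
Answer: 32786/3 - √113/6 - I*√3139/5 ≈ 10927.0 - 11.205*I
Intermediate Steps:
R = ⅔ - √113/6 (R = ⅔ - √(10614 - 10501)/6 = ⅔ - √113/6 ≈ -1.1050)
P = I*√3139/5 (P = √(-11307 + 8168)/5 = √(-3139)/5 = (I*√3139)/5 = I*√3139/5 ≈ 11.205*I)
(R - P) + ((6862 + 15702) - 11636) = ((⅔ - √113/6) - I*√3139/5) + ((6862 + 15702) - 11636) = ((⅔ - √113/6) - I*√3139/5) + (22564 - 11636) = (⅔ - √113/6 - I*√3139/5) + 10928 = 32786/3 - √113/6 - I*√3139/5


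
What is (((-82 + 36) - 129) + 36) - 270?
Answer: -409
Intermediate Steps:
(((-82 + 36) - 129) + 36) - 270 = ((-46 - 129) + 36) - 270 = (-175 + 36) - 270 = -139 - 270 = -409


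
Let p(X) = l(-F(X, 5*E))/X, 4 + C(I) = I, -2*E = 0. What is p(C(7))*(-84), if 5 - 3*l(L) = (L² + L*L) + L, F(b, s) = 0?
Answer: -140/3 ≈ -46.667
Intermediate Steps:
E = 0 (E = -½*0 = 0)
C(I) = -4 + I
l(L) = 5/3 - 2*L²/3 - L/3 (l(L) = 5/3 - ((L² + L*L) + L)/3 = 5/3 - ((L² + L²) + L)/3 = 5/3 - (2*L² + L)/3 = 5/3 - (L + 2*L²)/3 = 5/3 + (-2*L²/3 - L/3) = 5/3 - 2*L²/3 - L/3)
p(X) = 5/(3*X) (p(X) = (5/3 - 2*(-1*0)²/3 - (-1)*0/3)/X = (5/3 - ⅔*0² - ⅓*0)/X = (5/3 - ⅔*0 + 0)/X = (5/3 + 0 + 0)/X = 5/(3*X))
p(C(7))*(-84) = (5/(3*(-4 + 7)))*(-84) = ((5/3)/3)*(-84) = ((5/3)*(⅓))*(-84) = (5/9)*(-84) = -140/3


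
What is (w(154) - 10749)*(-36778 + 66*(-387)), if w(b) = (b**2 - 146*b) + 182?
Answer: 581757200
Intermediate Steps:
w(b) = 182 + b**2 - 146*b
(w(154) - 10749)*(-36778 + 66*(-387)) = ((182 + 154**2 - 146*154) - 10749)*(-36778 + 66*(-387)) = ((182 + 23716 - 22484) - 10749)*(-36778 - 25542) = (1414 - 10749)*(-62320) = -9335*(-62320) = 581757200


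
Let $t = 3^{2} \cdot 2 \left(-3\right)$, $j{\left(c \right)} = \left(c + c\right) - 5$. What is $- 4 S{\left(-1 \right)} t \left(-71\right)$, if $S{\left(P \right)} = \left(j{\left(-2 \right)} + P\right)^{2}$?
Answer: $-1533600$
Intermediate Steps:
$j{\left(c \right)} = -5 + 2 c$ ($j{\left(c \right)} = 2 c - 5 = -5 + 2 c$)
$t = -54$ ($t = 9 \cdot 2 \left(-3\right) = 18 \left(-3\right) = -54$)
$S{\left(P \right)} = \left(-9 + P\right)^{2}$ ($S{\left(P \right)} = \left(\left(-5 + 2 \left(-2\right)\right) + P\right)^{2} = \left(\left(-5 - 4\right) + P\right)^{2} = \left(-9 + P\right)^{2}$)
$- 4 S{\left(-1 \right)} t \left(-71\right) = - 4 \left(-9 - 1\right)^{2} \left(-54\right) \left(-71\right) = - 4 \left(-10\right)^{2} \left(-54\right) \left(-71\right) = \left(-4\right) 100 \left(-54\right) \left(-71\right) = \left(-400\right) \left(-54\right) \left(-71\right) = 21600 \left(-71\right) = -1533600$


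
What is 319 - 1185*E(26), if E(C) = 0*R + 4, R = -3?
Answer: -4421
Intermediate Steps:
E(C) = 4 (E(C) = 0*(-3) + 4 = 0 + 4 = 4)
319 - 1185*E(26) = 319 - 1185*4 = 319 - 4740 = -4421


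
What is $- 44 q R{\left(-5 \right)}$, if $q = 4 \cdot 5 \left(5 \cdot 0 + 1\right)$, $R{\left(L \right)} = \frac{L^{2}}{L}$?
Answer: $4400$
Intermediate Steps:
$R{\left(L \right)} = L$
$q = 20$ ($q = 20 \left(0 + 1\right) = 20 \cdot 1 = 20$)
$- 44 q R{\left(-5 \right)} = \left(-44\right) 20 \left(-5\right) = \left(-880\right) \left(-5\right) = 4400$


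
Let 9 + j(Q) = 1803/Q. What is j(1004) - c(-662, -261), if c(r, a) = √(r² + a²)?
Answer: -7233/1004 - √506365 ≈ -718.80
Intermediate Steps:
c(r, a) = √(a² + r²)
j(Q) = -9 + 1803/Q
j(1004) - c(-662, -261) = (-9 + 1803/1004) - √((-261)² + (-662)²) = (-9 + 1803*(1/1004)) - √(68121 + 438244) = (-9 + 1803/1004) - √506365 = -7233/1004 - √506365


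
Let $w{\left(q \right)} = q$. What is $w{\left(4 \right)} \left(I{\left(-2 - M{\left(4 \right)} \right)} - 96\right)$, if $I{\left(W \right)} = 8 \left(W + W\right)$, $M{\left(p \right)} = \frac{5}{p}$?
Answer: $-592$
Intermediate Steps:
$I{\left(W \right)} = 16 W$ ($I{\left(W \right)} = 8 \cdot 2 W = 16 W$)
$w{\left(4 \right)} \left(I{\left(-2 - M{\left(4 \right)} \right)} - 96\right) = 4 \left(16 \left(-2 - \frac{5}{4}\right) - 96\right) = 4 \left(16 \left(- \frac{13}{4}\right) - 96\right) = 4 \left(-52 - 96\right) = 4 \left(-148\right) = -592$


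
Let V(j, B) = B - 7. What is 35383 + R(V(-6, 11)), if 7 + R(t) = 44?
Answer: 35420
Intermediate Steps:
V(j, B) = -7 + B
R(t) = 37 (R(t) = -7 + 44 = 37)
35383 + R(V(-6, 11)) = 35383 + 37 = 35420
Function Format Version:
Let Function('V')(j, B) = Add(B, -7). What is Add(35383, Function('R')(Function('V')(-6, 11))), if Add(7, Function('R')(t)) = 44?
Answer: 35420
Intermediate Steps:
Function('V')(j, B) = Add(-7, B)
Function('R')(t) = 37 (Function('R')(t) = Add(-7, 44) = 37)
Add(35383, Function('R')(Function('V')(-6, 11))) = Add(35383, 37) = 35420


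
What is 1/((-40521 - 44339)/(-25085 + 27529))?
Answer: -611/21215 ≈ -0.028800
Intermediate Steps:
1/((-40521 - 44339)/(-25085 + 27529)) = 1/(-84860/2444) = 1/(-84860*1/2444) = 1/(-21215/611) = -611/21215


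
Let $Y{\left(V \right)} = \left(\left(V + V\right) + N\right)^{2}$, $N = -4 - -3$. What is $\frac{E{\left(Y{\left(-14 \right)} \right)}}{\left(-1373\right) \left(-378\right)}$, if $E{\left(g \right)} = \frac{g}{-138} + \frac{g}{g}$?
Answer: $- \frac{703}{71621172} \approx -9.8155 \cdot 10^{-6}$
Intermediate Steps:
$N = -1$ ($N = -4 + 3 = -1$)
$Y{\left(V \right)} = \left(-1 + 2 V\right)^{2}$ ($Y{\left(V \right)} = \left(\left(V + V\right) - 1\right)^{2} = \left(2 V - 1\right)^{2} = \left(-1 + 2 V\right)^{2}$)
$E{\left(g \right)} = 1 - \frac{g}{138}$ ($E{\left(g \right)} = g \left(- \frac{1}{138}\right) + 1 = - \frac{g}{138} + 1 = 1 - \frac{g}{138}$)
$\frac{E{\left(Y{\left(-14 \right)} \right)}}{\left(-1373\right) \left(-378\right)} = \frac{1 - \frac{\left(-1 + 2 \left(-14\right)\right)^{2}}{138}}{\left(-1373\right) \left(-378\right)} = \frac{1 - \frac{\left(-1 - 28\right)^{2}}{138}}{518994} = \left(1 - \frac{\left(-29\right)^{2}}{138}\right) \frac{1}{518994} = \left(1 - \frac{841}{138}\right) \frac{1}{518994} = \left(- \frac{703}{138}\right) \frac{1}{518994} = - \frac{703}{71621172}$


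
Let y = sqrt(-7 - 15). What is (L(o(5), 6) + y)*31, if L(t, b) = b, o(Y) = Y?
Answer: 186 + 31*I*sqrt(22) ≈ 186.0 + 145.4*I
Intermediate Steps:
y = I*sqrt(22) (y = sqrt(-22) = I*sqrt(22) ≈ 4.6904*I)
(L(o(5), 6) + y)*31 = (6 + I*sqrt(22))*31 = 186 + 31*I*sqrt(22)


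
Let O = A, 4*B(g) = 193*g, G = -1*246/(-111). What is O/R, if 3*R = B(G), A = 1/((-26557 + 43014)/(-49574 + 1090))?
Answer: -10763448/130224241 ≈ -0.082653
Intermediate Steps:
G = 82/37 (G = -246*(-1/111) = 82/37 ≈ 2.2162)
A = -48484/16457 (A = 1/(16457/(-48484)) = 1/(16457*(-1/48484)) = 1/(-16457/48484) = -48484/16457 ≈ -2.9461)
B(g) = 193*g/4 (B(g) = (193*g)/4 = 193*g/4)
R = 7913/222 (R = ((193/4)*(82/37))/3 = (1/3)*(7913/74) = 7913/222 ≈ 35.644)
O = -48484/16457 ≈ -2.9461
O/R = -48484/(16457*7913/222) = -48484/16457*222/7913 = -10763448/130224241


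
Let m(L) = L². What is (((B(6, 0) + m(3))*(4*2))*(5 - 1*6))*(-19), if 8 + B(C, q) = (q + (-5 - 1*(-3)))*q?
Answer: 152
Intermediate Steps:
B(C, q) = -8 + q*(-2 + q) (B(C, q) = -8 + (q + (-5 - 1*(-3)))*q = -8 + (q + (-5 + 3))*q = -8 + (q - 2)*q = -8 + (-2 + q)*q = -8 + q*(-2 + q))
(((B(6, 0) + m(3))*(4*2))*(5 - 1*6))*(-19) = ((((-8 + 0² - 2*0) + 3²)*(4*2))*(5 - 1*6))*(-19) = ((((-8 + 0 + 0) + 9)*8)*(5 - 6))*(-19) = (((-8 + 9)*8)*(-1))*(-19) = ((1*8)*(-1))*(-19) = (8*(-1))*(-19) = -8*(-19) = 152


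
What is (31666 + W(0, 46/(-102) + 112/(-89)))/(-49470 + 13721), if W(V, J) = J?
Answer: -143724215/162264711 ≈ -0.88574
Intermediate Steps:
(31666 + W(0, 46/(-102) + 112/(-89)))/(-49470 + 13721) = (31666 + (46/(-102) + 112/(-89)))/(-49470 + 13721) = (31666 + (46*(-1/102) + 112*(-1/89)))/(-35749) = (31666 + (-23/51 - 112/89))*(-1/35749) = (31666 - 7759/4539)*(-1/35749) = (143724215/4539)*(-1/35749) = -143724215/162264711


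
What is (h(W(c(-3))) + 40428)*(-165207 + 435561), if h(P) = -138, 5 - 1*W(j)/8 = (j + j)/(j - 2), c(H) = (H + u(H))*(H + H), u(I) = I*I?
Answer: 10892562660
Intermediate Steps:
u(I) = I**2
c(H) = 2*H*(H + H**2) (c(H) = (H + H**2)*(H + H) = (H + H**2)*(2*H) = 2*H*(H + H**2))
W(j) = 40 - 16*j/(-2 + j) (W(j) = 40 - 8*(j + j)/(j - 2) = 40 - 8*2*j/(-2 + j) = 40 - 16*j/(-2 + j))
(h(W(c(-3))) + 40428)*(-165207 + 435561) = (-138 + 40428)*(-165207 + 435561) = 40290*270354 = 10892562660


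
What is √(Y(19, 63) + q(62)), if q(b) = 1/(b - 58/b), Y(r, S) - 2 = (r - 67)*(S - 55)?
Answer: I*√1368818835/1893 ≈ 19.544*I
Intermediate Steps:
Y(r, S) = 2 + (-67 + r)*(-55 + S) (Y(r, S) = 2 + (r - 67)*(S - 55) = 2 + (-67 + r)*(-55 + S))
√(Y(19, 63) + q(62)) = √((3687 - 67*63 - 55*19 + 63*19) + 62/(-58 + 62²)) = √((3687 - 4221 - 1045 + 1197) + 62/(-58 + 3844)) = √(-382 + 62/3786) = √(-382 + 62*(1/3786)) = √(-382 + 31/1893) = √(-723095/1893) = I*√1368818835/1893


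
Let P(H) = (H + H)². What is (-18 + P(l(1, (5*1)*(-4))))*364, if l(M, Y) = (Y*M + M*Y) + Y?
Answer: 5235048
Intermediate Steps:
l(M, Y) = Y + 2*M*Y (l(M, Y) = (M*Y + M*Y) + Y = 2*M*Y + Y = Y + 2*M*Y)
P(H) = 4*H² (P(H) = (2*H)² = 4*H²)
(-18 + P(l(1, (5*1)*(-4))))*364 = (-18 + 4*(((5*1)*(-4))*(1 + 2*1))²)*364 = (-18 + 4*((5*(-4))*(1 + 2))²)*364 = (-18 + 4*(-20*3)²)*364 = (-18 + 4*(-60)²)*364 = (-18 + 4*3600)*364 = (-18 + 14400)*364 = 14382*364 = 5235048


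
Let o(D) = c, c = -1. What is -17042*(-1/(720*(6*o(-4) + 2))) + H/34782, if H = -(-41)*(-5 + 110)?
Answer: -48363037/8347680 ≈ -5.7936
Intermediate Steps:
o(D) = -1
H = 4305 (H = -(-41)*105 = -1*(-4305) = 4305)
-17042*(-1/(720*(6*o(-4) + 2))) + H/34782 = -17042*(-1/(720*(6*(-1) + 2))) + 4305/34782 = -17042*(-1/(720*(-6 + 2))) + 4305*(1/34782) = -17042/((24*(-4))*(-30)) + 1435/11594 = -17042/((-96*(-30))) + 1435/11594 = -17042/2880 + 1435/11594 = -17042*1/2880 + 1435/11594 = -8521/1440 + 1435/11594 = -48363037/8347680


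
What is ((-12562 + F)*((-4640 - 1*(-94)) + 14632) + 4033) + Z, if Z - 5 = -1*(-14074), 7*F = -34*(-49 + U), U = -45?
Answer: -854540684/7 ≈ -1.2208e+8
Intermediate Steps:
F = 3196/7 (F = (-34*(-49 - 45))/7 = (-34*(-94))/7 = (⅐)*3196 = 3196/7 ≈ 456.57)
Z = 14079 (Z = 5 - 1*(-14074) = 5 + 14074 = 14079)
((-12562 + F)*((-4640 - 1*(-94)) + 14632) + 4033) + Z = ((-12562 + 3196/7)*((-4640 - 1*(-94)) + 14632) + 4033) + 14079 = (-84738*((-4640 + 94) + 14632)/7 + 4033) + 14079 = (-84738*(-4546 + 14632)/7 + 4033) + 14079 = (-84738/7*10086 + 4033) + 14079 = (-854667468/7 + 4033) + 14079 = -854639237/7 + 14079 = -854540684/7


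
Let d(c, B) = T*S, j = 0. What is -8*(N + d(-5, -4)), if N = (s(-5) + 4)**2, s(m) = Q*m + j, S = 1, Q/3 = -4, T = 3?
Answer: -32792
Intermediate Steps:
Q = -12 (Q = 3*(-4) = -12)
s(m) = -12*m (s(m) = -12*m + 0 = -12*m)
d(c, B) = 3 (d(c, B) = 3*1 = 3)
N = 4096 (N = (-12*(-5) + 4)**2 = (60 + 4)**2 = 64**2 = 4096)
-8*(N + d(-5, -4)) = -8*(4096 + 3) = -8*4099 = -32792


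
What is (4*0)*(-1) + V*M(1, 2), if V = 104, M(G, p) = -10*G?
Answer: -1040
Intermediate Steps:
(4*0)*(-1) + V*M(1, 2) = (4*0)*(-1) + 104*(-10*1) = 0*(-1) + 104*(-10) = 0 - 1040 = -1040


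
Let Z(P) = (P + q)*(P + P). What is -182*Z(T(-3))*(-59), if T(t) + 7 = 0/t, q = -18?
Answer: 3758300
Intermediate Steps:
T(t) = -7 (T(t) = -7 + 0/t = -7 + 0 = -7)
Z(P) = 2*P*(-18 + P) (Z(P) = (P - 18)*(P + P) = (-18 + P)*(2*P) = 2*P*(-18 + P))
-182*Z(T(-3))*(-59) = -182*2*(-7)*(-18 - 7)*(-59) = -182*2*(-7)*(-25)*(-59) = -63700*(-59) = -182*(-20650) = 3758300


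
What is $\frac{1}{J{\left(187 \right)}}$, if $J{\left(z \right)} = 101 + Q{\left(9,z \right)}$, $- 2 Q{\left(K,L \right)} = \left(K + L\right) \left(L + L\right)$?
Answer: $- \frac{1}{36551} \approx -2.7359 \cdot 10^{-5}$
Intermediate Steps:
$Q{\left(K,L \right)} = - L \left(K + L\right)$ ($Q{\left(K,L \right)} = - \frac{\left(K + L\right) \left(L + L\right)}{2} = - \frac{\left(K + L\right) 2 L}{2} = - \frac{2 L \left(K + L\right)}{2} = - L \left(K + L\right)$)
$J{\left(z \right)} = 101 - z \left(9 + z\right)$
$\frac{1}{J{\left(187 \right)}} = \frac{1}{101 - 187 \left(9 + 187\right)} = \frac{1}{101 - 187 \cdot 196} = \frac{1}{101 - 36652} = \frac{1}{-36551} = - \frac{1}{36551}$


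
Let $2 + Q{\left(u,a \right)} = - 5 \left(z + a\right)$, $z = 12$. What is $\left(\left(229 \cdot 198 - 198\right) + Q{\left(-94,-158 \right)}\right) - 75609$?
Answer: $-29737$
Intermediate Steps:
$Q{\left(u,a \right)} = -62 - 5 a$ ($Q{\left(u,a \right)} = -2 - 5 \left(12 + a\right) = -2 - \left(60 + 5 a\right) = -62 - 5 a$)
$\left(\left(229 \cdot 198 - 198\right) + Q{\left(-94,-158 \right)}\right) - 75609 = \left(\left(229 \cdot 198 - 198\right) - -728\right) - 75609 = \left(\left(45342 - 198\right) + \left(-62 + 790\right)\right) - 75609 = \left(45144 + 728\right) - 75609 = 45872 - 75609 = -29737$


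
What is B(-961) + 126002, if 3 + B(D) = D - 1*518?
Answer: 124520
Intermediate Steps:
B(D) = -521 + D (B(D) = -3 + (D - 1*518) = -3 + (D - 518) = -3 + (-518 + D) = -521 + D)
B(-961) + 126002 = (-521 - 961) + 126002 = -1482 + 126002 = 124520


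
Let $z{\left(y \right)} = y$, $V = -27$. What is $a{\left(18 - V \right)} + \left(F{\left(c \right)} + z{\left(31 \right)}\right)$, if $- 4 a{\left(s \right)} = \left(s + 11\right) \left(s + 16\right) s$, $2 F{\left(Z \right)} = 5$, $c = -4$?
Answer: $- \frac{76793}{2} \approx -38397.0$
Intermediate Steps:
$F{\left(Z \right)} = \frac{5}{2}$ ($F{\left(Z \right)} = \frac{1}{2} \cdot 5 = \frac{5}{2}$)
$a{\left(s \right)} = - \frac{s \left(11 + s\right) \left(16 + s\right)}{4}$ ($a{\left(s \right)} = - \frac{\left(s + 11\right) \left(s + 16\right) s}{4} = - \frac{\left(11 + s\right) \left(16 + s\right) s}{4} = - \frac{s \left(11 + s\right) \left(16 + s\right)}{4}$)
$a{\left(18 - V \right)} + \left(F{\left(c \right)} + z{\left(31 \right)}\right) = - \frac{\left(18 - -27\right) \left(176 + \left(18 - -27\right)^{2} + 27 \left(18 - -27\right)\right)}{4} + \left(\frac{5}{2} + 31\right) = - \frac{\left(18 + 27\right) \left(176 + \left(18 + 27\right)^{2} + 27 \left(18 + 27\right)\right)}{4} + \frac{67}{2} = \left(- \frac{1}{4}\right) 45 \left(176 + 45^{2} + 27 \cdot 45\right) + \frac{67}{2} = \left(- \frac{1}{4}\right) 45 \left(176 + 2025 + 1215\right) + \frac{67}{2} = \left(- \frac{1}{4}\right) 45 \cdot 3416 + \frac{67}{2} = -38430 + \frac{67}{2} = - \frac{76793}{2}$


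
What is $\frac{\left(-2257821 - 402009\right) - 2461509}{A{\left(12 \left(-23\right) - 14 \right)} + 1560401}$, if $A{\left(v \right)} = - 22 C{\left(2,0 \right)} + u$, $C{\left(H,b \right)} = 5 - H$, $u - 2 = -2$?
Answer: $- \frac{5121339}{1560335} \approx -3.2822$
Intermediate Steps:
$u = 0$ ($u = 2 - 2 = 0$)
$A{\left(v \right)} = -66$ ($A{\left(v \right)} = - 22 \left(5 - 2\right) + 0 = \left(-22\right) 3 + 0 = -66 + 0 = -66$)
$\frac{\left(-2257821 - 402009\right) - 2461509}{A{\left(12 \left(-23\right) - 14 \right)} + 1560401} = \frac{\left(-2257821 - 402009\right) - 2461509}{-66 + 1560401} = \frac{-2659830 - 2461509}{1560335} = \left(-5121339\right) \frac{1}{1560335} = - \frac{5121339}{1560335}$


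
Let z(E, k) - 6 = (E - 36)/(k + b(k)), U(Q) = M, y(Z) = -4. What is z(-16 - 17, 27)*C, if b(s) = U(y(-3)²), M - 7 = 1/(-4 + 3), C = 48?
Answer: 2064/11 ≈ 187.64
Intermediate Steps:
M = 6 (M = 7 + 1/(-4 + 3) = 7 + 1/(-1) = 7 - 1 = 6)
U(Q) = 6
b(s) = 6
z(E, k) = 6 + (-36 + E)/(6 + k) (z(E, k) = 6 + (E - 36)/(k + 6) = 6 + (-36 + E)/(6 + k))
z(-16 - 17, 27)*C = (((-16 - 17) + 6*27)/(6 + 27))*48 = ((-33 + 162)/33)*48 = ((1/33)*129)*48 = (43/11)*48 = 2064/11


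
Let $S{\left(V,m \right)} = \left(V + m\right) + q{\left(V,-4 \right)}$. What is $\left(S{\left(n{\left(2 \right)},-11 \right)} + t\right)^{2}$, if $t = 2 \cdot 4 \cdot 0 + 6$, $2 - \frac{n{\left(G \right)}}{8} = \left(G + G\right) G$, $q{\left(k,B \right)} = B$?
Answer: $3249$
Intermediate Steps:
$n{\left(G \right)} = 16 - 16 G^{2}$ ($n{\left(G \right)} = 16 - 8 \left(G + G\right) G = 16 - 8 \cdot 2 G G = 16 - 8 \cdot 2 G^{2} = 16 - 16 G^{2}$)
$S{\left(V,m \right)} = -4 + V + m$ ($S{\left(V,m \right)} = \left(V + m\right) - 4 = -4 + V + m$)
$t = 6$ ($t = 2 \cdot 0 + 6 = 0 + 6 = 6$)
$\left(S{\left(n{\left(2 \right)},-11 \right)} + t\right)^{2} = \left(\left(-4 + \left(16 - 16 \cdot 2^{2}\right) - 11\right) + 6\right)^{2} = \left(\left(-4 + \left(16 - 64\right) - 11\right) + 6\right)^{2} = \left(\left(-4 - 48 - 11\right) + 6\right)^{2} = \left(-63 + 6\right)^{2} = \left(-57\right)^{2} = 3249$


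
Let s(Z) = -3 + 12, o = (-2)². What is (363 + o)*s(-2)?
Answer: 3303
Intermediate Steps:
o = 4
s(Z) = 9
(363 + o)*s(-2) = (363 + 4)*9 = 367*9 = 3303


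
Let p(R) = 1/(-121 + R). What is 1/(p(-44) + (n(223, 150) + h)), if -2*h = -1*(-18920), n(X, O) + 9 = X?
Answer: -165/1525591 ≈ -0.00010815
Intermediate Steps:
n(X, O) = -9 + X
h = -9460 (h = -(-1)*(-18920)/2 = -1/2*18920 = -9460)
1/(p(-44) + (n(223, 150) + h)) = 1/(1/(-121 - 44) + ((-9 + 223) - 9460)) = 1/(1/(-165) + (214 - 9460)) = 1/(-1/165 - 9246) = 1/(-1525591/165) = -165/1525591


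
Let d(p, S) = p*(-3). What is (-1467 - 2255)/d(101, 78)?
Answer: 3722/303 ≈ 12.284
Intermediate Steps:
d(p, S) = -3*p
(-1467 - 2255)/d(101, 78) = (-1467 - 2255)/((-3*101)) = -3722/(-303) = -3722*(-1/303) = 3722/303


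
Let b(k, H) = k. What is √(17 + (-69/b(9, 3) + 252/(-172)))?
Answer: √130935/129 ≈ 2.8050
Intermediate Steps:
√(17 + (-69/b(9, 3) + 252/(-172))) = √(17 + (-69/9 + 252/(-172))) = √(17 + (-69*⅑ + 252*(-1/172))) = √(17 + (-23/3 - 63/43)) = √(17 - 1178/129) = √(1015/129) = √130935/129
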